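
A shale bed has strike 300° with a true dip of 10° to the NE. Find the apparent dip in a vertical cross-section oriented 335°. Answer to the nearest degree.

The section lies 35° from the strike.
tan(apparent dip) = tan 10° · sin 35° = 0.1011
α = arctan(0.1011) = 5.78°

6°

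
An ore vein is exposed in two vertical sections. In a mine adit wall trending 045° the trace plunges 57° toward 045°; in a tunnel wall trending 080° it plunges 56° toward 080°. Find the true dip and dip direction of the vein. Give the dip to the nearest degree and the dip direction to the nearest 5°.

The two traces are lines in the plane: v₁ = (sin 45°·cos 57°, cos 45°·cos 57°, −sin 57°), v₂ = (sin 80°·cos 56°, cos 80°·cos 56°, −sin 56°).
n = v₁ × v₂ = (0.238, 0.143, 0.175) (taken with n_z > 0).
Dip δ = arctan(|n_h|/n_z) = arctan(0.277/0.175) = 57.8°.
Dip direction = atan2(0.238, 0.143) = 59° (azimuth of n's horizontal projection).

true dip 58°, dip direction 060°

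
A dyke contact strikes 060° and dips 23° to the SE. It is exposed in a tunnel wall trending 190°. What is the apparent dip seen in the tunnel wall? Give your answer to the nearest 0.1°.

18.0°

Angle between strike (060°) and section (190°): β = 50°.
tan α = tan 23° × sin 50° = 0.4245 × 0.7660 = 0.3252
α = arctan(0.3252) = 18.01°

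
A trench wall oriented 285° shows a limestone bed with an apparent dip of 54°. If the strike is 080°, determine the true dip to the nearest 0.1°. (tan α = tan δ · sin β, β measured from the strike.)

72.9°

The section is 25° from the strike.
tan δ = tan α / sin β = tan 54° / sin 25° = 1.3764 / 0.4226 = 3.2568
true dip = arctan 3.2568 = 72.93°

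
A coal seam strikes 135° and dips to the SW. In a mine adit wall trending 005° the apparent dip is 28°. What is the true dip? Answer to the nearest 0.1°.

34.8°

The section is 50° from the strike.
tan(true dip) = tan 28° / sin 50° = 0.6941
true dip = arctan 0.6941 = 34.76°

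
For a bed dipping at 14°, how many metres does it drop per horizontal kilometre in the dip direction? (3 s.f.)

drop per km = 1000 × tan 14° = 1000 × 0.2493

249 m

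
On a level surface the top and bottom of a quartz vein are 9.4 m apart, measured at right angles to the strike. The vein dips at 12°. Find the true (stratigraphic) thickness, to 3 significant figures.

1.95 m

True thickness t = w · sin(dip) = 9.4 × sin 12°
t = 9.4 × 0.2079 = 1.954 m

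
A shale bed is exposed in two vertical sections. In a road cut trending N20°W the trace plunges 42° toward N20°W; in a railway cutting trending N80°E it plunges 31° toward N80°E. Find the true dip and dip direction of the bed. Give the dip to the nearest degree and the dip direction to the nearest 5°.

The two traces are lines in the plane: v₁ = (sin 340°·cos 42°, cos 340°·cos 42°, −sin 42°), v₂ = (sin 80°·cos 31°, cos 80°·cos 31°, −sin 31°).
n = v₁ × v₂ = (0.260, 0.696, 0.627) (taken with n_z > 0).
True dip = arccos(n_z / |n|) = arccos(0.6452) = 49.8°.
Dip direction = azimuth of (n_x, n_y) = atan2(0.260, 0.696) = 20°.

true dip 50°, dip direction 020°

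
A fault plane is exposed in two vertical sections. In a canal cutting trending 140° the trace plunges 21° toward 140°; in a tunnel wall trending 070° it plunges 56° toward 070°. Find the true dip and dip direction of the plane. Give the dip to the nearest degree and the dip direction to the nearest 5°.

Represent each trace as a vector plunging at its apparent dip toward its trend (east-north-up frame): v₁ = (0.600, -0.715, -0.358), v₂ = (0.525, 0.191, -0.829).
The plane normal is n = v₁ × v₂ ∝ (0.661, 0.309, 0.491).
True dip = arccos(n_z / |n|) = arccos(0.5577) = 56.1°.
Dip direction = atan2(0.661, 0.309) = 65° (azimuth of n's horizontal projection).

true dip 56°, dip direction 065°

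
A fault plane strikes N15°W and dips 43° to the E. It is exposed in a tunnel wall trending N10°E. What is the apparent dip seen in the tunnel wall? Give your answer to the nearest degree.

Angle between strike (N15°W) and section (N10°E): β = 25°.
tan α = tan 43° × sin 25° = 0.9325 × 0.4226 = 0.3941
α = arctan(0.3941) = 21.51°

22°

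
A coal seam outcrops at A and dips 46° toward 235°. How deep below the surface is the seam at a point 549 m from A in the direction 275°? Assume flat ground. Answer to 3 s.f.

The hole lies 40° from the dip direction, so the down-dip offset is 549 × cos 40° = 420.56 m.
Depth = down-dip offset × tan(dip) = 420.56 × tan 46° = 420.56 × 1.0355
Depth = 435.50 m

436 m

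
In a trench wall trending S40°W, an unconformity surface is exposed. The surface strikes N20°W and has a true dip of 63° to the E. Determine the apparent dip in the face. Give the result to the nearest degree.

The strike is N20°W and the section trends S40°W; the acute angle between them is β = 60°.
tan(apparent dip) = tan 63° · sin 60° = 1.6997
apparent dip = arctan 1.6997 = 59.53°

60°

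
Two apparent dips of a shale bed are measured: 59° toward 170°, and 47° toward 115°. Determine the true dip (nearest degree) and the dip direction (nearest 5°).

true dip 59°, dip direction 165°

Each apparent-dip line lies in the plane. As unit vectors (x east, y north, z up), v₁ plunges 59°→170° and v₂ plunges 47°→115°.
The plane normal is n = v₁ × v₂ ∝ (0.124, -0.464, 0.288).
tan δ = √(n_x²+n_y²)/n_z = 0.481/0.288, so δ = 59.1°.
The horizontal component of n points toward azimuth atan2(n_x, n_y) = 165°, the dip direction.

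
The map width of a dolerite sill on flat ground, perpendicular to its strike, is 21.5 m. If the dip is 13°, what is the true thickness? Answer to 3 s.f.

True thickness t = w · sin(dip) = 21.5 × sin 13°
t = 21.5 × 0.2250 = 4.836 m

4.84 m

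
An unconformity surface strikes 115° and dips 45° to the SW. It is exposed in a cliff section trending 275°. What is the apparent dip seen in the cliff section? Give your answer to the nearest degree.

The strike is 115° and the section trends 275°; the acute angle between them is β = 20°.
tan α = tan 45° × sin 20° = 1.0000 × 0.3420 = 0.3420
apparent dip = arctan 0.3420 = 18.88°

19°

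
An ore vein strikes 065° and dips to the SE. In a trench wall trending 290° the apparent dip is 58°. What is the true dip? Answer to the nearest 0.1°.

β = acute angle between strike 065° and section 290° = 45°.
tan(true dip) = tan 58° / sin 45° = 2.2632
δ = arctan(2.2632) = 66.16°

66.2°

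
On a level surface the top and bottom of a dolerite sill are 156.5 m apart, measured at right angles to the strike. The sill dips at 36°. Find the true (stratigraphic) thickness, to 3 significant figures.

92.0 m

True thickness t = w · sin(dip) = 156.5 × sin 36°
t = 156.5 × 0.5878 = 91.988 m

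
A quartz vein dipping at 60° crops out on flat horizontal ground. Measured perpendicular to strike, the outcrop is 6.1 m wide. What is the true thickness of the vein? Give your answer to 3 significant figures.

5.28 m

True thickness t = w · sin(dip) = 6.1 × sin 60°
t = 6.1 × 0.8660 = 5.283 m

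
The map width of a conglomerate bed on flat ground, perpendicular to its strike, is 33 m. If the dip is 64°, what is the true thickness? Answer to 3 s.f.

29.7 m

True thickness t = w · sin(dip) = 33 × sin 64°
t = 33 × 0.8988 = 29.660 m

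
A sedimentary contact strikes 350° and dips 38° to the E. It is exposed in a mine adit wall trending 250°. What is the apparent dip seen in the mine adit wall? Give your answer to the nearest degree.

38°

The strike is 350° and the section trends 250°; the acute angle between them is β = 80°.
tan(apparent dip) = tan 38° · sin 80° = 0.7694
apparent dip = arctan 0.7694 = 37.58°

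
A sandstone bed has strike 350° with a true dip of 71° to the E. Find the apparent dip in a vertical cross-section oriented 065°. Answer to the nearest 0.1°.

70.4°

The strike is 350° and the section trends 065°; the acute angle between them is β = 75°.
tan α = tan 71° × sin 75° = 2.9042 × 0.9659 = 2.8053
α = arctan(2.8053) = 70.38°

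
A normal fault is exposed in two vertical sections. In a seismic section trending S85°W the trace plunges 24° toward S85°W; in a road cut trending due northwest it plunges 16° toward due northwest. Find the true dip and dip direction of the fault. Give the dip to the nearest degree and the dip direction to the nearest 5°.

true dip 24°, dip direction 265°

Each apparent-dip line lies in the plane. As unit vectors (x east, y north, z up), v₁ plunges 24°→S85°W and v₂ plunges 16°→due northwest.
The plane normal is n = v₁ × v₂ ∝ (-0.298, -0.026, 0.673).
Dip δ = arctan(|n_h|/n_z) = arctan(0.300/0.673) = 24.0°.
Dip direction = azimuth of (n_x, n_y) = atan2(-0.298, -0.026) = 265°.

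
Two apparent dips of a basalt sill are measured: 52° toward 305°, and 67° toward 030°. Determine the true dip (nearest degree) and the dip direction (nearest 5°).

true dip 69°, dip direction 005°

Represent each trace as a vector plunging at its apparent dip toward its trend (east-north-up frame): v₁ = (-0.504, 0.353, -0.788), v₂ = (0.195, 0.338, -0.921).
n = v₁ × v₂ = (0.058, 0.618, 0.240) (taken with n_z > 0).
True dip = arccos(n_z / |n|) = arccos(0.3601) = 68.9°.
The horizontal component of n points toward azimuth atan2(n_x, n_y) = 5°, the dip direction.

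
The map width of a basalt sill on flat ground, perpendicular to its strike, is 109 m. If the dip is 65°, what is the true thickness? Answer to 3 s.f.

98.8 m

True thickness t = w · sin(dip) = 109 × sin 65°
t = 109 × 0.9063 = 98.788 m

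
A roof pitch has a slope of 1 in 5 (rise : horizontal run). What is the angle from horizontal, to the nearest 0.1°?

tan θ = 1/5 = 0.2000
θ = arctan(0.2000) = 11.31°

11.3°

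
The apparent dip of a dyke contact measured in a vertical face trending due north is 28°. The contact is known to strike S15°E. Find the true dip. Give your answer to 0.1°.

β = acute angle between strike S15°E and section due north = 15°.
tan(true dip) = tan 28° / sin 15° = 2.0544
true dip = arctan 2.0544 = 64.04°

64.0°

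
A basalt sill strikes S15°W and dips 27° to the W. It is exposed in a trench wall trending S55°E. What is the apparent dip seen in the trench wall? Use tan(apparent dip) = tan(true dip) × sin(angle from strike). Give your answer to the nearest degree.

26°

Angle between strike (S15°W) and section (S55°E): β = 70°.
tan(apparent dip) = tan 27° · sin 70° = 0.4788
apparent dip = arctan 0.4788 = 25.58°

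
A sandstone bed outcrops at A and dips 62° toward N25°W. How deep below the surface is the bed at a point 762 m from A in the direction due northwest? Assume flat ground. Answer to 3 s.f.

1350 m

The hole lies 20° from the dip direction, so the down-dip offset is 762 × cos 20° = 716.05 m.
Depth = down-dip offset × tan(dip) = 716.05 × tan 62° = 716.05 × 1.8807
Depth = 1346.69 m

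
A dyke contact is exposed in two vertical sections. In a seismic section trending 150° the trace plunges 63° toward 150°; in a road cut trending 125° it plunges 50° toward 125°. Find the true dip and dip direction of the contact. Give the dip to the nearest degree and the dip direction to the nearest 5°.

true dip 67°, dip direction 185°

Represent each trace as a vector plunging at its apparent dip toward its trend (east-north-up frame): v₁ = (0.227, -0.393, -0.891), v₂ = (0.527, -0.369, -0.766).
n = v₁ × v₂ = (-0.027, -0.295, 0.123) (taken with n_z > 0).
tan δ = √(n_x²+n_y²)/n_z = 0.297/0.123, so δ = 67.4°.
The horizontal component of n points toward azimuth atan2(n_x, n_y) = 185°, the dip direction.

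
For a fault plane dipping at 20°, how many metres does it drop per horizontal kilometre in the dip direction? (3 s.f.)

drop per km = 1000 × tan 20° = 1000 × 0.3640

364 m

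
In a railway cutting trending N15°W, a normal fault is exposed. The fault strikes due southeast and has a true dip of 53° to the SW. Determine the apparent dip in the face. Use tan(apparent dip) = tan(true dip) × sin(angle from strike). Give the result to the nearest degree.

34°

The strike is due southeast and the section trends N15°W; the acute angle between them is β = 30°.
tan α = tan 53° × sin 30° = 1.3270 × 0.5000 = 0.6635
α = arctan(0.6635) = 33.57°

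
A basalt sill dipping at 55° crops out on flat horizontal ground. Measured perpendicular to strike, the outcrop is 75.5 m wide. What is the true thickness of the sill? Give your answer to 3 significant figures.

61.8 m

True thickness t = w · sin(dip) = 75.5 × sin 55°
t = 75.5 × 0.8192 = 61.846 m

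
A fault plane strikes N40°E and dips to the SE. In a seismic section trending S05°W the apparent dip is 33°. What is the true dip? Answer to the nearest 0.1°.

The section is 35° from the strike.
tan(true dip) = tan 33° / sin 35° = 1.1322
true dip = arctan 1.1322 = 48.55°

48.5°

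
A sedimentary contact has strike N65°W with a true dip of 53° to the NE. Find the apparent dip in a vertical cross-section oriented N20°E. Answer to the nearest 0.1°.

52.9°

Angle between strike (N65°W) and section (N20°E): β = 85°.
tan(apparent dip) = tan 53° · sin 85° = 1.3220
α = arctan(1.3220) = 52.89°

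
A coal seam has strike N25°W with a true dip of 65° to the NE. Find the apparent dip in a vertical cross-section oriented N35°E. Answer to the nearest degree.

62°

The strike is N25°W and the section trends N35°E; the acute angle between them is β = 60°.
tan α = tan 65° × sin 60° = 2.1445 × 0.8660 = 1.8572
α = arctan(1.8572) = 61.70°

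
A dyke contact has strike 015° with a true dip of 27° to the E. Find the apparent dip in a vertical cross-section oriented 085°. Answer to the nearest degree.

26°

Angle between strike (015°) and section (085°): β = 70°.
tan(apparent dip) = tan 27° · sin 70° = 0.4788
α = arctan(0.4788) = 25.58°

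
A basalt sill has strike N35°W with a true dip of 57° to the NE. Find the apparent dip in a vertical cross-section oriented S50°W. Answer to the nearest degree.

57°

The section lies 85° from the strike.
tan(apparent dip) = tan 57° · sin 85° = 1.5340
apparent dip = arctan 1.5340 = 56.90°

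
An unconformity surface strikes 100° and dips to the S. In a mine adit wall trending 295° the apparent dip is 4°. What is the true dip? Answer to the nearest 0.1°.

The section is 15° from the strike.
tan δ = tan α / sin β = tan 4° / sin 15° = 0.0699 / 0.2588 = 0.2702
δ = arctan(0.2702) = 15.12°

15.1°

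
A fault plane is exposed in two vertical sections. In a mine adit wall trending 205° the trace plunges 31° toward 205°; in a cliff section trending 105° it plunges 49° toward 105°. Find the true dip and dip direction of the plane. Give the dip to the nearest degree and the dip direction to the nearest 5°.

true dip 55°, dip direction 140°

The two traces are lines in the plane: v₁ = (sin 205°·cos 31°, cos 205°·cos 31°, −sin 31°), v₂ = (sin 105°·cos 49°, cos 105°·cos 49°, −sin 49°).
The plane normal is n = v₁ × v₂ ∝ (0.499, -0.600, 0.554).
tan δ = √(n_x²+n_y²)/n_z = 0.780/0.554, so δ = 54.6°.
Dip direction = azimuth of (n_x, n_y) = atan2(0.499, -0.600) = 140°.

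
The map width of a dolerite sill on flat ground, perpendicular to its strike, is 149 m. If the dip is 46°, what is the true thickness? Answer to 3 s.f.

True thickness t = w · sin(dip) = 149 × sin 46°
t = 149 × 0.7193 = 107.182 m

107 m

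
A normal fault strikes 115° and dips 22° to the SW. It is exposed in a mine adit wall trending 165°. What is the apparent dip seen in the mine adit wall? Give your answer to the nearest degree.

Angle between strike (115°) and section (165°): β = 50°.
tan α = tan 22° × sin 50° = 0.4040 × 0.7660 = 0.3095
apparent dip = arctan 0.3095 = 17.20°

17°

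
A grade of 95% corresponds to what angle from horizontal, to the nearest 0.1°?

43.5°

tan θ = 95/100 = 0.9500
θ = arctan(0.9500) = 43.53°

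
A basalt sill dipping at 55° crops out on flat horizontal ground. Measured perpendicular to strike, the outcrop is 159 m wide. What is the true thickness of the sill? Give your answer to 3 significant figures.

130 m

True thickness t = w · sin(dip) = 159 × sin 55°
t = 159 × 0.8192 = 130.245 m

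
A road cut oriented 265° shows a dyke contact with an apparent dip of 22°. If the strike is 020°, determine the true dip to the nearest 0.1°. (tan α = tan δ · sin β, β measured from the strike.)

24.0°

β = acute angle between strike 020° and section 265° = 65°.
tan δ = tan α / sin β = tan 22° / sin 65° = 0.4040 / 0.9063 = 0.4458
δ = arctan(0.4458) = 24.03°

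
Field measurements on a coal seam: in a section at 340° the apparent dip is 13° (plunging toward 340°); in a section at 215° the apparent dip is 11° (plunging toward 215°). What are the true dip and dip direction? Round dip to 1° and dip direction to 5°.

Each apparent-dip line lies in the plane. As unit vectors (x east, y north, z up), v₁ plunges 13°→340° and v₂ plunges 11°→215°.
Cross product v₁ × v₂ gives the pole to the plane: n ∝ (-0.356, 0.063, 0.783).
tan δ = √(n_x²+n_y²)/n_z = 0.361/0.783, so δ = 24.7°.
Dip direction = atan2(-0.356, 0.063) = 280° (azimuth of n's horizontal projection).

true dip 25°, dip direction 280°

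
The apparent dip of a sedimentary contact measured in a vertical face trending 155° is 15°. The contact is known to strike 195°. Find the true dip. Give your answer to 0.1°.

22.6°

β = acute angle between strike 195° and section 155° = 40°.
tan δ = tan α / sin β = tan 15° / sin 40° = 0.2679 / 0.6428 = 0.4169
δ = arctan(0.4169) = 22.63°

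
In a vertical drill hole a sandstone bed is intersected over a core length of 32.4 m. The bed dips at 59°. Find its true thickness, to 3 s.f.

True thickness t = h · cos(dip) = 32.4 × cos 59°
t = 32.4 × 0.5150 = 16.687 m

16.7 m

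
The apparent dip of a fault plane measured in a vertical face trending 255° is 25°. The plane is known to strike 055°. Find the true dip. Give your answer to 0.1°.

53.7°

The section is 20° from the strike.
tan(true dip) = tan 25° / sin 20° = 1.3634
true dip = arctan 1.3634 = 53.74°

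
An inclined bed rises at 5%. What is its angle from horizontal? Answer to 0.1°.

tan θ = 5/100 = 0.0500
θ = arctan(0.0500) = 2.86°

2.9°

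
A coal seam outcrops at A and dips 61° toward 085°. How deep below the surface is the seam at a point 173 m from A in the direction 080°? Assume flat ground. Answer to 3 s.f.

The hole lies 5° from the dip direction, so the down-dip offset is 173 × cos 5° = 172.34 m.
Depth = down-dip offset × tan(dip) = 172.34 × tan 61° = 172.34 × 1.8040
Depth = 310.91 m

311 m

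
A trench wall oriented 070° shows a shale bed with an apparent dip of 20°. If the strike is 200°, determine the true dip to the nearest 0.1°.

The section is 50° from the strike.
tan δ = tan α / sin β = tan 20° / sin 50° = 0.3640 / 0.7660 = 0.4751
true dip = arctan 0.4751 = 25.41°

25.4°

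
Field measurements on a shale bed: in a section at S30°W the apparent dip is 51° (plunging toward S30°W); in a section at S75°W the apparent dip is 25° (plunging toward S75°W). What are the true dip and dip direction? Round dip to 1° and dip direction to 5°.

The two traces are lines in the plane: v₁ = (sin 210°·cos 51°, cos 210°·cos 51°, −sin 51°), v₂ = (sin 255°·cos 25°, cos 255°·cos 25°, −sin 25°).
The plane normal is n = v₁ × v₂ ∝ (-0.048, -0.547, 0.403).
True dip = arccos(n_z / |n|) = arccos(0.5917) = 53.7°.
The horizontal component of n points toward azimuth atan2(n_x, n_y) = 185°, the dip direction.

true dip 54°, dip direction 185°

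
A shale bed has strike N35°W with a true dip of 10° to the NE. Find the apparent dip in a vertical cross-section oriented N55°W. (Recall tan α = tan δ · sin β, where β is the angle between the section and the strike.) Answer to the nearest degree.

The section lies 20° from the strike.
tan(apparent dip) = tan 10° · sin 20° = 0.0603
apparent dip = arctan 0.0603 = 3.45°

3°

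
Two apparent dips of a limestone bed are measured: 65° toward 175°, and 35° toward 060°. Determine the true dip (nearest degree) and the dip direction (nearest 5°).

true dip 70°, dip direction 135°

Each apparent-dip line lies in the plane. As unit vectors (x east, y north, z up), v₁ plunges 65°→175° and v₂ plunges 35°→060°.
The plane normal is n = v₁ × v₂ ∝ (0.613, -0.622, 0.314).
True dip = arccos(n_z / |n|) = arccos(0.3382) = 70.2°.
Dip direction = azimuth of (n_x, n_y) = atan2(0.613, -0.622) = 135°.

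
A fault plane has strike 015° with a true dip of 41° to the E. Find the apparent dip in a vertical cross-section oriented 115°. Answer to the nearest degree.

41°

The strike is 015° and the section trends 115°; the acute angle between them is β = 80°.
tan(apparent dip) = tan 41° · sin 80° = 0.8561
apparent dip = arctan 0.8561 = 40.57°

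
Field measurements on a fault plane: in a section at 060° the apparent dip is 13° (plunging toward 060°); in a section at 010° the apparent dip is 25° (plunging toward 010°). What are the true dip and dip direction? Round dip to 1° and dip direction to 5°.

Each apparent-dip line lies in the plane. As unit vectors (x east, y north, z up), v₁ plunges 13°→060° and v₂ plunges 25°→010°.
The plane normal is n = v₁ × v₂ ∝ (-0.005, 0.321, 0.676).
tan δ = √(n_x²+n_y²)/n_z = 0.321/0.676, so δ = 25.4°.
Dip direction = atan2(-0.005, 0.321) = 359° (azimuth of n's horizontal projection).

true dip 25°, dip direction 000°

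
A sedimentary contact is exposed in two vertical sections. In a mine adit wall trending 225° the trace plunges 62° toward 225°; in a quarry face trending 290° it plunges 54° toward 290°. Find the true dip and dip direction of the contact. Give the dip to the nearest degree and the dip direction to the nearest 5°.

The two traces are lines in the plane: v₁ = (sin 225°·cos 62°, cos 225°·cos 62°, −sin 62°), v₂ = (sin 290°·cos 54°, cos 290°·cos 54°, −sin 54°).
n = v₁ × v₂ = (-0.446, -0.219, 0.250) (taken with n_z > 0).
True dip = arccos(n_z / |n|) = arccos(0.4495) = 63.3°.
Dip direction = atan2(-0.446, -0.219) = 244° (azimuth of n's horizontal projection).

true dip 63°, dip direction 245°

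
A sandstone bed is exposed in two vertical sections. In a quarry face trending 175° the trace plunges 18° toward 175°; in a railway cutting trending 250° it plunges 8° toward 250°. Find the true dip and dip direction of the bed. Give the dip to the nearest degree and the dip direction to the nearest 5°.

true dip 18°, dip direction 185°

Each apparent-dip line lies in the plane. As unit vectors (x east, y north, z up), v₁ plunges 18°→175° and v₂ plunges 8°→250°.
n = v₁ × v₂ = (-0.027, -0.299, 0.910) (taken with n_z > 0).
True dip = arccos(n_z / |n|) = arccos(0.9496) = 18.3°.
The horizontal component of n points toward azimuth atan2(n_x, n_y) = 185°, the dip direction.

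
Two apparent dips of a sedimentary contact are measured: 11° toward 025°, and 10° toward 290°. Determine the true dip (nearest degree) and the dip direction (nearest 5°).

true dip 15°, dip direction 340°

Represent each trace as a vector plunging at its apparent dip toward its trend (east-north-up frame): v₁ = (0.415, 0.890, -0.191), v₂ = (-0.925, 0.337, -0.174).
n = v₁ × v₂ = (-0.090, 0.249, 0.963) (taken with n_z > 0).
tan δ = √(n_x²+n_y²)/n_z = 0.264/0.963, so δ = 15.4°.
The horizontal component of n points toward azimuth atan2(n_x, n_y) = 340°, the dip direction.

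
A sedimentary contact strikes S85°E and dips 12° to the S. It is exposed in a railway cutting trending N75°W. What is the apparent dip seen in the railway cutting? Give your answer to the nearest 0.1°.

2.1°

Angle between strike (S85°E) and section (N75°W): β = 10°.
tan α = tan 12° × sin 10° = 0.2126 × 0.1736 = 0.0369
apparent dip = arctan 0.0369 = 2.11°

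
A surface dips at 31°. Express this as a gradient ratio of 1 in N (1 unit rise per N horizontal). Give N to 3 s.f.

1 in 1.66

1 : N means tan θ = 1/N, so N = 1/tan 31° = 1/0.6009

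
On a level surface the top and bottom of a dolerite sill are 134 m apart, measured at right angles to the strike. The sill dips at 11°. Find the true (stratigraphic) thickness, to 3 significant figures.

True thickness t = w · sin(dip) = 134 × sin 11°
t = 134 × 0.1908 = 25.568 m

25.6 m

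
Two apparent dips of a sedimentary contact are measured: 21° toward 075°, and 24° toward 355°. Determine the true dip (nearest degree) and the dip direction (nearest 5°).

true dip 29°, dip direction 030°

Each apparent-dip line lies in the plane. As unit vectors (x east, y north, z up), v₁ plunges 21°→075° and v₂ plunges 24°→355°.
The plane normal is n = v₁ × v₂ ∝ (0.228, 0.395, 0.840).
tan δ = √(n_x²+n_y²)/n_z = 0.456/0.840, so δ = 28.5°.
Dip direction = azimuth of (n_x, n_y) = atan2(0.228, 0.395) = 30°.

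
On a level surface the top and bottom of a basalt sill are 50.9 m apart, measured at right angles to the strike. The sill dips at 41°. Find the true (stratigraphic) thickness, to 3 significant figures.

33.4 m

True thickness t = w · sin(dip) = 50.9 × sin 41°
t = 50.9 × 0.6561 = 33.393 m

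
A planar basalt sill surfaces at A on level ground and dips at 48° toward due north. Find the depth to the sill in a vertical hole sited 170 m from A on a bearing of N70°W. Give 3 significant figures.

The hole lies 70° from the dip direction, so the down-dip offset is 170 × cos 70° = 58.14 m.
Depth = down-dip offset × tan(dip) = 58.14 × tan 48° = 58.14 × 1.1106
Depth = 64.57 m

64.6 m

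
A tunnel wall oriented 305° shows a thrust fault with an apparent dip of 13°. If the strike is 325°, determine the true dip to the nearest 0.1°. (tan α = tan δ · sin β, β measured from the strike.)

34.0°

β = acute angle between strike 325° and section 305° = 20°.
tan δ = tan α / sin β = tan 13° / sin 20° = 0.2309 / 0.3420 = 0.6750
true dip = arctan 0.6750 = 34.02°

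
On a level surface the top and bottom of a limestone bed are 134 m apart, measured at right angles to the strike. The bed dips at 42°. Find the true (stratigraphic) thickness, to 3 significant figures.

89.7 m

True thickness t = w · sin(dip) = 134 × sin 42°
t = 134 × 0.6691 = 89.664 m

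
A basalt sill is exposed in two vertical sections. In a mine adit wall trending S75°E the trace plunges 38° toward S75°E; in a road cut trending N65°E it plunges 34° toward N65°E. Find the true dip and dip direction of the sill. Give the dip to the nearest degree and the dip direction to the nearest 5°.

true dip 38°, dip direction 095°

Each apparent-dip line lies in the plane. As unit vectors (x east, y north, z up), v₁ plunges 38°→S75°E and v₂ plunges 34°→N65°E.
Cross product v₁ × v₂ gives the pole to the plane: n ∝ (0.330, -0.037, 0.420).
True dip = arccos(n_z / |n|) = arccos(0.7846) = 38.3°.
Dip direction = azimuth of (n_x, n_y) = atan2(0.330, -0.037) = 96°.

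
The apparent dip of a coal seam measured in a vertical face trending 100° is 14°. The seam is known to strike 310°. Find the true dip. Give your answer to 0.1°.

26.5°

The section is 30° from the strike.
tan δ = tan α / sin β = tan 14° / sin 30° = 0.2493 / 0.5000 = 0.4987
δ = arctan(0.4987) = 26.50°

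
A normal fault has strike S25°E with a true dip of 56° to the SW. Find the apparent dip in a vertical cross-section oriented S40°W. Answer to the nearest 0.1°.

53.3°

The strike is S25°E and the section trends S40°W; the acute angle between them is β = 65°.
tan α = tan 56° × sin 65° = 1.4826 × 0.9063 = 1.3437
α = arctan(1.3437) = 53.34°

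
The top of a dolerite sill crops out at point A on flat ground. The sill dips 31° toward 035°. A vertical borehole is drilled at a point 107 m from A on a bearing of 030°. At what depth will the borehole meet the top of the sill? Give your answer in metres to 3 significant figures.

64.0 m

The hole lies 5° from the dip direction, so the down-dip offset is 107 × cos 5° = 106.59 m.
Depth = down-dip offset × tan(dip) = 106.59 × tan 31° = 106.59 × 0.6009
Depth = 64.05 m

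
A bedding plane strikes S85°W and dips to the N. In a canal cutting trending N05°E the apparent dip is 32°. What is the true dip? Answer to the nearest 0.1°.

32.4°

The section is 80° from the strike.
tan δ = tan α / sin β = tan 32° / sin 80° = 0.6249 / 0.9848 = 0.6345
true dip = arctan 0.6345 = 32.40°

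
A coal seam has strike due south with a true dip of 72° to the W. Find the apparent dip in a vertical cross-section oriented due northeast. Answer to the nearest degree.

65°

The strike is due south and the section trends due northeast; the acute angle between them is β = 45°.
tan α = tan 72° × sin 45° = 3.0777 × 0.7071 = 2.1763
α = arctan(2.1763) = 65.32°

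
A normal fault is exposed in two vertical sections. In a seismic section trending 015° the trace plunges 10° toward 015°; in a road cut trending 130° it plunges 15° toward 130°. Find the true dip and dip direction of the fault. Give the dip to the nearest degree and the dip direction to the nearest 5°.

true dip 23°, dip direction 080°

Represent each trace as a vector plunging at its apparent dip toward its trend (east-north-up frame): v₁ = (0.255, 0.951, -0.174), v₂ = (0.740, -0.621, -0.259).
The plane normal is n = v₁ × v₂ ∝ (0.354, 0.063, 0.862).
tan δ = √(n_x²+n_y²)/n_z = 0.359/0.862, so δ = 22.6°.
Dip direction = azimuth of (n_x, n_y) = atan2(0.354, 0.063) = 80°.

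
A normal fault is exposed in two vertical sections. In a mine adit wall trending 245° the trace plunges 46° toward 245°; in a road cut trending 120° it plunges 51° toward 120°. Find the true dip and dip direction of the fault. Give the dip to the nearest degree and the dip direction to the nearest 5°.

The two traces are lines in the plane: v₁ = (sin 245°·cos 46°, cos 245°·cos 46°, −sin 46°), v₂ = (sin 120°·cos 51°, cos 120°·cos 51°, −sin 51°).
n = v₁ × v₂ = (0.002, -0.881, 0.358) (taken with n_z > 0).
True dip = arccos(n_z / |n|) = arccos(0.3764) = 67.9°.
Dip direction = atan2(0.002, -0.881) = 180° (azimuth of n's horizontal projection).

true dip 68°, dip direction 180°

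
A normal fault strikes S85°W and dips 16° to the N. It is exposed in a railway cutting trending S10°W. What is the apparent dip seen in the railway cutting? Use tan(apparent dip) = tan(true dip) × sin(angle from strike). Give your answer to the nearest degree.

The section lies 75° from the strike.
tan(apparent dip) = tan 16° · sin 75° = 0.2770
α = arctan(0.2770) = 15.48°

15°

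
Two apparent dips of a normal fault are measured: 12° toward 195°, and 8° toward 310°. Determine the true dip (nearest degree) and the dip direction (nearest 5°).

The two traces are lines in the plane: v₁ = (sin 195°·cos 12°, cos 195°·cos 12°, −sin 12°), v₂ = (sin 310°·cos 8°, cos 310°·cos 8°, −sin 8°).
The plane normal is n = v₁ × v₂ ∝ (-0.264, -0.122, 0.878).
tan δ = √(n_x²+n_y²)/n_z = 0.291/0.878, so δ = 18.3°.
Dip direction = atan2(-0.264, -0.122) = 245° (azimuth of n's horizontal projection).

true dip 18°, dip direction 245°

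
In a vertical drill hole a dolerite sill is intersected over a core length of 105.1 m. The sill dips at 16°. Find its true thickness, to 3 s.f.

101 m

True thickness t = h · cos(dip) = 105.1 × cos 16°
t = 105.1 × 0.9613 = 101.029 m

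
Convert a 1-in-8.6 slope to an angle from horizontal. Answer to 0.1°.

tan θ = 1/8.6 = 0.1163
θ = arctan(0.1163) = 6.63°

6.6°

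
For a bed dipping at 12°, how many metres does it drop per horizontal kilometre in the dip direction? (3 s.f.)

drop per km = 1000 × tan 12° = 1000 × 0.2126

213 m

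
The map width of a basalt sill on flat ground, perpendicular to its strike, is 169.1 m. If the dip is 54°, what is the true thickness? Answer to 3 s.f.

137 m

True thickness t = w · sin(dip) = 169.1 × sin 54°
t = 169.1 × 0.8090 = 136.805 m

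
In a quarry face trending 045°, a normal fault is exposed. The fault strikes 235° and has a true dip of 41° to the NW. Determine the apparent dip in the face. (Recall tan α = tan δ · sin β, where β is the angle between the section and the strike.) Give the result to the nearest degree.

Angle between strike (235°) and section (045°): β = 10°.
tan α = tan 41° × sin 10° = 0.8693 × 0.1736 = 0.1510
α = arctan(0.1510) = 8.58°

9°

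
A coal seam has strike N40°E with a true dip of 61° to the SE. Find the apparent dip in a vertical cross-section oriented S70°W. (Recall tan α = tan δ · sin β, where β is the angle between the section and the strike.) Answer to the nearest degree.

42°

Angle between strike (N40°E) and section (S70°W): β = 30°.
tan(apparent dip) = tan 61° · sin 30° = 0.9020
apparent dip = arctan 0.9020 = 42.05°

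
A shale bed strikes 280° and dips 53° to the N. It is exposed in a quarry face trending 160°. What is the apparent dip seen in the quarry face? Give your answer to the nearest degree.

49°

The section lies 60° from the strike.
tan(apparent dip) = tan 53° · sin 60° = 1.1493
apparent dip = arctan 1.1493 = 48.97°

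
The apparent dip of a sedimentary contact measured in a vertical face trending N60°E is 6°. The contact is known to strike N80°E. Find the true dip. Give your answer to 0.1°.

β = acute angle between strike N80°E and section N60°E = 20°.
tan(true dip) = tan 6° / sin 20° = 0.3073
δ = arctan(0.3073) = 17.08°

17.1°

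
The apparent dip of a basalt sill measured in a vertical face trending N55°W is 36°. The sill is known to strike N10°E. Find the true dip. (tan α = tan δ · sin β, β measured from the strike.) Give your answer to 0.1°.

The section is 65° from the strike.
tan(true dip) = tan 36° / sin 65° = 0.8017
true dip = arctan 0.8017 = 38.72°

38.7°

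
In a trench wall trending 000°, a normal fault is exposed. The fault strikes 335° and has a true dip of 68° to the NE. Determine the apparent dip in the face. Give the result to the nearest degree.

46°

The strike is 335° and the section trends 000°; the acute angle between them is β = 25°.
tan(apparent dip) = tan 68° · sin 25° = 1.0460
α = arctan(1.0460) = 46.29°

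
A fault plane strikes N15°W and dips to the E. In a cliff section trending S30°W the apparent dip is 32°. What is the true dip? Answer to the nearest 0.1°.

41.5°

β = acute angle between strike N15°W and section S30°W = 45°.
tan(true dip) = tan 32° / sin 45° = 0.8837
δ = arctan(0.8837) = 41.47°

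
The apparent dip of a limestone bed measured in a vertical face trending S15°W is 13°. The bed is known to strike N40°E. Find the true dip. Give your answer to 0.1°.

The section is 25° from the strike.
tan δ = tan α / sin β = tan 13° / sin 25° = 0.2309 / 0.4226 = 0.5463
true dip = arctan 0.5463 = 28.65°

28.6°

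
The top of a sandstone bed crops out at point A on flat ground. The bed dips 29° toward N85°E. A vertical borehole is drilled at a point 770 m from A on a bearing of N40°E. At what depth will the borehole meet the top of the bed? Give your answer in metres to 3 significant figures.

The hole lies 45° from the dip direction, so the down-dip offset is 770 × cos 45° = 544.47 m.
Depth = down-dip offset × tan(dip) = 544.47 × tan 29° = 544.47 × 0.5543
Depth = 301.81 m

302 m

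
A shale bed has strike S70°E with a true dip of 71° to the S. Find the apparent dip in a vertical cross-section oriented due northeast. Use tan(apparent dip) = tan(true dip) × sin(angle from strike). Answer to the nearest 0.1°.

69.2°

The section lies 65° from the strike.
tan α = tan 71° × sin 65° = 2.9042 × 0.9063 = 2.6321
apparent dip = arctan 2.6321 = 69.20°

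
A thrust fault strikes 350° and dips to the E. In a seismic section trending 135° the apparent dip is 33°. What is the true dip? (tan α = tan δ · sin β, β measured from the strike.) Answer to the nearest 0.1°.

48.5°

β = acute angle between strike 350° and section 135° = 35°.
tan δ = tan α / sin β = tan 33° / sin 35° = 0.6494 / 0.5736 = 1.1322
δ = arctan(1.1322) = 48.55°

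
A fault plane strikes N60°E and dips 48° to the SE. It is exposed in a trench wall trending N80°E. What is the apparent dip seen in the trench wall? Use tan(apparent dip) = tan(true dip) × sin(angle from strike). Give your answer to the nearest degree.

21°

Angle between strike (N60°E) and section (N80°E): β = 20°.
tan(apparent dip) = tan 48° · sin 20° = 0.3799
α = arctan(0.3799) = 20.80°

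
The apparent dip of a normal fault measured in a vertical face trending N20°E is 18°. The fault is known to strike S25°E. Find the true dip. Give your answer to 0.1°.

The section is 45° from the strike.
tan(true dip) = tan 18° / sin 45° = 0.4595
true dip = arctan 0.4595 = 24.68°

24.7°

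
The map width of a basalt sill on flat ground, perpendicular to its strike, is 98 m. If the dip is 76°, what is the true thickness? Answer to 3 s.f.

95.1 m

True thickness t = w · sin(dip) = 98 × sin 76°
t = 98 × 0.9703 = 95.089 m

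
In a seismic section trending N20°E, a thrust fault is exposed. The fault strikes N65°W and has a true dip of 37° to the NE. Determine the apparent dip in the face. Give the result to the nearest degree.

The section lies 85° from the strike.
tan α = tan 37° × sin 85° = 0.7536 × 0.9962 = 0.7507
α = arctan(0.7507) = 36.90°

37°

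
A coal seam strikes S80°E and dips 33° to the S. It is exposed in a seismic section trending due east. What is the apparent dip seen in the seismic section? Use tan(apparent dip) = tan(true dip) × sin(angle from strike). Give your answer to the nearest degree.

Angle between strike (S80°E) and section (due east): β = 10°.
tan(apparent dip) = tan 33° · sin 10° = 0.1128
apparent dip = arctan 0.1128 = 6.43°

6°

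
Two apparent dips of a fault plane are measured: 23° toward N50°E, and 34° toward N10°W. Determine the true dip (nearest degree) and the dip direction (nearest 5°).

The two traces are lines in the plane: v₁ = (sin 50°·cos 23°, cos 50°·cos 23°, −sin 23°), v₂ = (sin 350°·cos 34°, cos 350°·cos 34°, −sin 34°).
The plane normal is n = v₁ × v₂ ∝ (-0.012, 0.451, 0.661).
Dip δ = arctan(|n_h|/n_z) = arctan(0.451/0.661) = 34.3°.
Dip direction = azimuth of (n_x, n_y) = atan2(-0.012, 0.451) = 358°.

true dip 34°, dip direction 000°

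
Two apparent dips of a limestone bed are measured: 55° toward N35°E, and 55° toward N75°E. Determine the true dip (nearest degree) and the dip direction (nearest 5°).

true dip 57°, dip direction 055°

Represent each trace as a vector plunging at its apparent dip toward its trend (east-north-up frame): v₁ = (0.329, 0.470, -0.819), v₂ = (0.554, 0.148, -0.819).
Cross product v₁ × v₂ gives the pole to the plane: n ∝ (0.263, 0.184, 0.211).
tan δ = √(n_x²+n_y²)/n_z = 0.321/0.211, so δ = 56.7°.
Dip direction = azimuth of (n_x, n_y) = atan2(0.263, 0.184) = 55°.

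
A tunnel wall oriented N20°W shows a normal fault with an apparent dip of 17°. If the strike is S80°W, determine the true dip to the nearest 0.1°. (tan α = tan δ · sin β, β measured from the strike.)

17.2°

β = acute angle between strike S80°W and section N20°W = 80°.
tan(true dip) = tan 17° / sin 80° = 0.3104
true dip = arctan 0.3104 = 17.25°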